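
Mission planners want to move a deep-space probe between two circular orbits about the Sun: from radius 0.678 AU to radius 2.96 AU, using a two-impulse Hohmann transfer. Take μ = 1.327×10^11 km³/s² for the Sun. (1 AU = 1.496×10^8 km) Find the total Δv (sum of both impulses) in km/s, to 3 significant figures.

Δv = 16.7 km/s

In km: r₁ = 0.678 × 1.496×10^8 = 1.014288×10^8 km; r₂ = 2.96 × 1.496×10^8 = 4.42816×10^8 km.
Transfer-ellipse semi-major axis a_t = (r₁ + r₂)/2 = (1.014288×10^8 + 4.42816×10^8)/2 = 2.721224×10^8 km.
At r₁ the circular-orbit speed is v₁ = √(μ/r₁) = 36.17 km/s.
Transfer-orbit speed at r₁ (vis-viva equation): v_p = √[μ(2/r₁ − 1/a_t)] = 46.14 km/s.
First burn Δv₁ = |v_p − v₁| = 9.970 km/s.
At r₂, v₂ = √(μ/r₂) = 17.311 km/s.
Transfer-orbit speed at r₂: v_a = √[μ(2/r₂ − 1/a_t)] = 10.569 km/s.
Second burn Δv₂ = |v₂ − v_a| = 6.742 km/s.
Δv = Δv₁ + Δv₂ = 9.970 + 6.742 = 16.71 km/s.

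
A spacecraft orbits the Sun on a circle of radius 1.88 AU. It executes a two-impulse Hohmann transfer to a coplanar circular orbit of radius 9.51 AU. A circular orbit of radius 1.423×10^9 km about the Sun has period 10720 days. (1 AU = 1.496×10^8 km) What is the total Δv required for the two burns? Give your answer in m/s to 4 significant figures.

Δv = 10450 m/s

From Kepler's third law T² = 4π²r³/μ at r = 1.423×10^9 km, T = 10720 days = 10720 × 86400 s = 9.26208×10^8 s: μ = 4π²r³/T² = 1.32604×10^11 km³/s².
In km: r₁ = 1.88 × 1.496×10^8 = 2.81248×10^8 km; r₂ = 9.51 × 1.496×10^8 = 1.422696×10^9 km.
Transfer-ellipse semi-major axis a_t = (r₁ + r₂)/2 = (2.81248×10^8 + 1.422696×10^9)/2 = 8.51972×10^8 km.
Circular speed at r₁: v₁ = √(μ/r₁) = √(1.32604×10^11/2.81248×10^8) = 21.7137 km/s.
On the transfer ellipse at r₁, v² = μ(2/r − 1/a) gives v_p = √[μ(2/r₁ − 1/a_t)] = 28.0593 km/s.
First burn Δv₁ = |v_p − v₁| = 6.346 km/s.
At r₂, v₂ = √(μ/r₂) = 9.654 km/s.
Transfer-orbit speed at r₂: v_a = √[μ(2/r₂ − 1/a_t)] = 5.547 km/s.
Second burn Δv₂ = |v₂ − v_a| = 4.107 km/s.
Total Δv = Δv₁ + Δv₂ = 10.45 km/s.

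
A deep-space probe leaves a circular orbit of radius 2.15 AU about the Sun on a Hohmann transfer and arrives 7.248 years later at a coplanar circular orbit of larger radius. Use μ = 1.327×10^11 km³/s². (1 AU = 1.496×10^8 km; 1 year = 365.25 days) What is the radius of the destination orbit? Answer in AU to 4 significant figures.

In km: r₁ = 2.15 × 1.496×10^8 = 3.2164×10^8 km.
Transfer time t = 7.248 years × 365.25 × 86400 s = 2.287294848×10^8 s, and t = π√(a_t³/μ).
So a_t = (μ t²/π²)^(1/3) = (1.327×10^11 × (2.287294848×10^8)² / π²)^(1/3) = 8.8935×10^8 km.
Since a_t = (r₁ + r₂)/2, r₂ = 2a_t − r₁ = 2×8.8935×10^8 − 3.2164×10^8 = 1.45706×10^9 km.
In AU: r₂ = 1.45706×10^9 / 1.496×10^8 = 9.740 AU.

r₂ = 9.740 AU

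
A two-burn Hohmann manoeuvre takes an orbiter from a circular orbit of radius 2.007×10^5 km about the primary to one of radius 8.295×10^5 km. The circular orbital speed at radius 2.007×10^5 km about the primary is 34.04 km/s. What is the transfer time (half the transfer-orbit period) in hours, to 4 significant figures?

t = 21.16 hours

From the circular-orbit relation v² = μ/r at r = 2.007×10^5 km: μ = v²r = (34.04)² × 2.007×10^5 = 2.32555×10^8 km³/s².
The Hohmann ellipse has a_t = (r₁ + r₂)/2 = 5.151×10^5 km.
Transfer time t = π√(a_t³/μ) = π√((5.151×10^5)³ / 2.32555×10^8) = 76160 s.
Converting: 76160 s ÷ 3600 s/hour = 21.16 hours.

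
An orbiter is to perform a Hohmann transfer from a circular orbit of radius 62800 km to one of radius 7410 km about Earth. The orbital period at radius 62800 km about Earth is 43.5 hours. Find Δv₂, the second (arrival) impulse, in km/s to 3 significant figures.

Δv₂ = 2.48 km/s

From Kepler's third law T² = 4π²r³/μ at r = 62800 km, T = 43.5 hours = 43.5 × 3600 s = 1.566×10^5 s: μ = 4π²r³/T² = 3.98708×10^5 km³/s².
The Hohmann ellipse has a_t = (r₁ + r₂)/2 = 35105 km.
Circular speed at r = 7410 km: v_c = √(μ/r) = 7.335 km/s.
Transfer-orbit speed at the same r (vis-viva, a = a_t): v_t = √[μ(2/r − 1/a_t)] = 9.811 km/s.
Δv₂ = |v_t − v_c| = |9.811 − 7.335| = 2.476 km/s.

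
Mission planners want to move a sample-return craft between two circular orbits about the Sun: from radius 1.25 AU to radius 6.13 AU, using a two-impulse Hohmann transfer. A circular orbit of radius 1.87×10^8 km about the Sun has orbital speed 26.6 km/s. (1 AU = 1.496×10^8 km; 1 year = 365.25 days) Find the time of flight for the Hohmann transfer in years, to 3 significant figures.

t = 3.55 years

From the circular-orbit relation v² = μ/r at r = 1.87×10^8 km: μ = v²r = (26.6)² × 1.87×10^8 = 1.32314×10^11 km³/s².
In km: r₁ = 1.25 × 1.496×10^8 = 1.870×10^8 km; r₂ = 6.13 × 1.496×10^8 = 9.17048×10^8 km.
Transfer-ellipse semi-major axis a_t = (r₁ + r₂)/2 = (1.870×10^8 + 9.17048×10^8)/2 = 5.52024×10^8 km.
Transfer time t = π√(a_t³/μ) = π√((5.52024×10^8)³ / 1.32314×10^11) = 1.120×10^8 s.
Converting: 1.120×10^8 s ÷ 3.15576×10^7 s/year (365.25 × 86400) = 3.55 years.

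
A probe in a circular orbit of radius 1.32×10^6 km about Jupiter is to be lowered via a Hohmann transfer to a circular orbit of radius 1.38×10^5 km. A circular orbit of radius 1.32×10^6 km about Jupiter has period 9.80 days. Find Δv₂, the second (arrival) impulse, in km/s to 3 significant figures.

Δv₂ = 10.5 km/s

From Kepler's third law T² = 4π²r³/μ at r = 1.32×10^6 km, T = 9.80 days = 9.80 × 86400 s = 8.4672×10^5 s: μ = 4π²r³/T² = 1.26649×10^8 km³/s².
The Hohmann ellipse has a_t = (r₁ + r₂)/2 = 7.290×10^5 km.
On the circular orbit at r = 1.380×10^5 km, v_c = √(μ/r) = 30.29 km/s.
Vis-viva on the transfer ellipse at r = 1.380×10^5 km gives v_t = √[μ(2/r − 1/a_t)] = 40.76 km/s.
Δv₂ = |v_t − v_c| = |40.76 − 30.29| = 10.47 km/s.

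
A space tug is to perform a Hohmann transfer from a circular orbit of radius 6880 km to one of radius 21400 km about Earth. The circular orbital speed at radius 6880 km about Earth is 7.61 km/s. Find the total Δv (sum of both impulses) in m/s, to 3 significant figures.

From the circular-orbit relation v² = μ/r at r = 6880 km: μ = v²r = (7.61)² × 6880 = 3.98435×10^5 km³/s².
Semi-major axis of the transfer orbit: a_t = (6880 + 21400)/2 = 14140 km.
At r₁ the circular-orbit speed is v₁ = √(μ/r₁) = 7.610 km/s.
On the transfer ellipse at r₁, v² = μ(2/r − 1/a) gives v_p = √[μ(2/r₁ − 1/a_t)] = 9.362 km/s.
First burn Δv₁ = |v_p − v₁| = 1.752 km/s.
At r₂, v₂ = √(μ/r₂) = 4.315 km/s.
Transfer-orbit speed at r₂: v_a = √[μ(2/r₂ − 1/a_t)] = 3.010 km/s.
Second burn Δv₂ = |v₂ − v_a| = 1.305 km/s.
Total Δv = Δv₁ + Δv₂ = 3.057 km/s.

Δv = 3060 m/s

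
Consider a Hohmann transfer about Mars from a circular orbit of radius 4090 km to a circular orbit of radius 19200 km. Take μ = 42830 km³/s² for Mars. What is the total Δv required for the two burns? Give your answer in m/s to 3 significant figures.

Δv = 1530 m/s

Transfer-ellipse semi-major axis a_t = (r₁ + r₂)/2 = (4090 + 19200)/2 = 11645 km.
Circular speed at r₁: v₁ = √(μ/r₁) = √(42830/4090) = 3.2360 km/s.
Transfer-orbit speed at r₁ (v² = μ(2/r − 1/a)): v_p = √[μ(2/r₁ − 1/a_t)] = 4.1552 km/s.
First burn Δv₁ = |v_p − v₁| = 0.9192 km/s.
At r₂, v₂ = √(μ/r₂) = 1.49356 km/s.
Transfer-orbit speed at r₂: v_a = √[μ(2/r₂ − 1/a_t)] = 0.885147 km/s.
Second burn Δv₂ = |v₂ − v_a| = 0.6084 km/s.
Total Δv = Δv₁ + Δv₂ = 1.528 km/s.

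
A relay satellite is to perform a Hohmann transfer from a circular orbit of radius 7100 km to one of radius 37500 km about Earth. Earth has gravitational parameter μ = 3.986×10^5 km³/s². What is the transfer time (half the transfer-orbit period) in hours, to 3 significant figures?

t = 4.60 hours

Transfer-ellipse semi-major axis a_t = (r₁ + r₂)/2 = (7100 + 37500)/2 = 22300 km.
Transfer time t = π√(a_t³/μ) = π√((22300)³ / 3.986×10^5) = 16570 s.
Converting: 16570 s ÷ 3600 s/hour = 4.60 hours.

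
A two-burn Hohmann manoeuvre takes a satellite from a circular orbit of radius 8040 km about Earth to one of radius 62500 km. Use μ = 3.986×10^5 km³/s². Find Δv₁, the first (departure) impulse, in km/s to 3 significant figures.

Δv₁ = 2.33 km/s

The Hohmann ellipse has a_t = (r₁ + r₂)/2 = 35270 km.
On the circular orbit at r = 8040 km, v_c = √(μ/r) = 7.041 km/s.
Transfer-orbit speed at the same r (vis-viva, a = a_t): v_t = √[μ(2/r − 1/a_t)] = 9.373 km/s.
Δv₁ = |v_t − v_c| = |9.373 − 7.041| = 2.332 km/s.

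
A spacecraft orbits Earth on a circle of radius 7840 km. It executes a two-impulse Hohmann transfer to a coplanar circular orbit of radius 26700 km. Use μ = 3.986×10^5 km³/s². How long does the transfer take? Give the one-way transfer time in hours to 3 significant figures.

t = 3.14 hours

Semi-major axis of the transfer orbit: a_t = (7840 + 26700)/2 = 17270 km.
By Kepler's third law the transfer-orbit period is T = 2π√(a_t³/μ), so t = T/2 = 11290 s.
Converting: 11290 s ÷ 3600 s/hour = 3.14 hours.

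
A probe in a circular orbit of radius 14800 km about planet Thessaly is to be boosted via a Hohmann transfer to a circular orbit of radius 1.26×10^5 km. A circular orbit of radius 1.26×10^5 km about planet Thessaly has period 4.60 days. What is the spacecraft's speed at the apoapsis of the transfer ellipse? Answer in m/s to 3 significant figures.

From Kepler's third law T² = 4π²r³/μ at r = 1.26×10^5 km, T = 4.60 days = 4.60 × 86400 s = 3.9744×10^5 s: μ = 4π²r³/T² = 4.99952×10^5 km³/s².
Semi-major axis of the transfer orbit: a_t = (14800 + 1.260×10^5)/2 = 70400 km.
At apoapsis, r = 1.260×10^5 km.
Vis-viva: v = √[μ(2/r − 1/a_t)] = √[4.99952×10^5 × (2/1.260×10^5 − 1/70400)] = 0.9133 km/s.

v = 913 m/s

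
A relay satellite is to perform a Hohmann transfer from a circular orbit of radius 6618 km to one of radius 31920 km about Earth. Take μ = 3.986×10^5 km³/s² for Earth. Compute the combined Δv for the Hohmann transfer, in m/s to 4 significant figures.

The Hohmann ellipse has a_t = (r₁ + r₂)/2 = 19269 km.
Circular speed at r₁: v₁ = √(μ/r₁) = √(3.986×10^5/6618) = 7.761 km/s.
On the transfer ellipse at r₁, v² = μ(2/r − 1/a) gives v_p = √[μ(2/r₁ − 1/a_t)] = 9.989 km/s.
First burn Δv₁ = |v_p − v₁| = 2.228 km/s.
At r₂, v₂ = √(μ/r₂) = 3.534 km/s.
Transfer-orbit speed at r₂: v_a = √[μ(2/r₂ − 1/a_t)] = 2.071 km/s.
Second burn Δv₂ = |v₂ − v_a| = 1.463 km/s.
Total Δv = Δv₁ + Δv₂ = 3.691 km/s.

Δv = 3691 m/s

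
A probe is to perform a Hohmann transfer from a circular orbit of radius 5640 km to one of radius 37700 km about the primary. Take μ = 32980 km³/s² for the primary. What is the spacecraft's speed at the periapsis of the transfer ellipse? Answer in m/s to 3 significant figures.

v = 3190 m/s

Semi-major axis of the transfer orbit: a_t = (5640 + 37700)/2 = 21670 km.
The periapsis of the transfer ellipse is at r = 5640 km.
From the vis-viva equation, v = √[μ(2/r − 1/a_t)] = 3.190 km/s.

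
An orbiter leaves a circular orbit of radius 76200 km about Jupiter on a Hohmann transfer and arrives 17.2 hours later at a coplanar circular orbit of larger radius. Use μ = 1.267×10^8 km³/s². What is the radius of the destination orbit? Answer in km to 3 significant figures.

r₂ = 6.57×10^5 km

Transfer time t = 17.2 hours = 61920 s, and t = π√(a_t³/μ).
So a_t = (μ t²/π²)^(1/3) = (1.267×10^8 × (61920)² / π²)^(1/3) = 3.6648×10^5 km.
Since a_t = (r₁ + r₂)/2, r₂ = 2a_t − r₁ = 2×3.6648×10^5 − 76200 = 6.5676×10^5 km.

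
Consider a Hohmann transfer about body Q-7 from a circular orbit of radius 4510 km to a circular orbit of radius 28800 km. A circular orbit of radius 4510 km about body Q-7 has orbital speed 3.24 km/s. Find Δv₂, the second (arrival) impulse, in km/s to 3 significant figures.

Δv₂ = 0.615 km/s

From the circular-orbit relation v² = μ/r at r = 4510 km: μ = v²r = (3.24)² × 4510 = 47344.2 km³/s².
Transfer-ellipse semi-major axis a_t = (r₁ + r₂)/2 = (4510 + 28800)/2 = 16655 km.
Circular speed at r = 28800 km: v_c = √(μ/r) = 1.2821 km/s.
Vis-viva on the transfer ellipse at r = 28800 km gives v_t = √[μ(2/r − 1/a_t)] = 0.66720 km/s.
Δv₂ = |v_t − v_c| = |0.66720 − 1.2821| = 0.6149 km/s.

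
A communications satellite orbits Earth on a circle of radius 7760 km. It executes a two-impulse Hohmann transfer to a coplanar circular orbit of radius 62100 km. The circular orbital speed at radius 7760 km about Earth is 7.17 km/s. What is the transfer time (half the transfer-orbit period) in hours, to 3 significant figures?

t = 9.02 hours

From the circular-orbit relation v² = μ/r at r = 7760 km: μ = v²r = (7.17)² × 7760 = 3.98933×10^5 km³/s².
Semi-major axis of the transfer orbit: a_t = (7760 + 62100)/2 = 34930 km.
Half the transfer-orbit period gives t = π√(a_t³/μ) = 32470 s.
Converting: 32470 s ÷ 3600 s/hour = 9.02 hours.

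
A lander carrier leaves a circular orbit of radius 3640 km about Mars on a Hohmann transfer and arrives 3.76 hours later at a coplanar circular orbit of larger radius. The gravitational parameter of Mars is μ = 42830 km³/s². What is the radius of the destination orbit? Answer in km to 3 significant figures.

r₂ = 14900 km

Transfer time t = 3.76 hours = 13536 s, and t = π√(a_t³/μ).
So a_t = (μ t²/π²)^(1/3) = (42830 × (13536)² / π²)^(1/3) = 9264.2 km.
Since a_t = (r₁ + r₂)/2, r₂ = 2a_t − r₁ = 2×9264.2 − 3640 = 14888.4 km.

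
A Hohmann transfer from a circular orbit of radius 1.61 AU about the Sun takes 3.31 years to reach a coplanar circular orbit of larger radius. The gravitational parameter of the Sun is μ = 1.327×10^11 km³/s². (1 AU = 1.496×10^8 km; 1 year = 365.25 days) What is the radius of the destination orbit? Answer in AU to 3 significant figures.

In km: r₁ = 1.61 × 1.496×10^8 = 2.40856×10^8 km.
Transfer time t = 3.31 years × 365.25 × 86400 s = 1.04455656×10^8 s, and t = π√(a_t³/μ).
So a_t = (μ t²/π²)^(1/3) = (1.327×10^11 × (1.04455656×10^8)² / π²)^(1/3) = 5.2741×10^8 km.
Since a_t = (r₁ + r₂)/2, r₂ = 2a_t − r₁ = 2×5.2741×10^8 − 2.40856×10^8 = 8.13964×10^8 km.
In AU: r₂ = 8.13964×10^8 / 1.496×10^8 = 5.44 AU.

r₂ = 5.44 AU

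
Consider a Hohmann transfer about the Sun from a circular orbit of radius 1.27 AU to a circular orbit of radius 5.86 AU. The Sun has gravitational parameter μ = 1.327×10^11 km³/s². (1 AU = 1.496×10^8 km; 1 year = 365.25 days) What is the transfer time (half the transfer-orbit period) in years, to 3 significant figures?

t = 3.37 years

In km: r₁ = 1.27 × 1.496×10^8 = 1.89992×10^8 km; r₂ = 5.86 × 1.496×10^8 = 8.76656×10^8 km.
The Hohmann ellipse has a_t = (r₁ + r₂)/2 = 5.33324×10^8 km.
Half the transfer-orbit period gives t = π√(a_t³/μ) = 1.062×10^8 s.
Converting: 1.062×10^8 s ÷ 3.15576×10^7 s/year (365.25 × 86400) = 3.37 years.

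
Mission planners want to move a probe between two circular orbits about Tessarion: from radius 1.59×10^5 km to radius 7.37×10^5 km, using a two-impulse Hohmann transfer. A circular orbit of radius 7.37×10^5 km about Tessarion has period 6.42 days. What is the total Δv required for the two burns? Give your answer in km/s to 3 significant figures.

From Kepler's third law T² = 4π²r³/μ at r = 7.37×10^5 km, T = 6.42 days = 6.42 × 86400 s = 5.54688×10^5 s: μ = 4π²r³/T² = 5.13647×10^7 km³/s².
Semi-major axis of the transfer orbit: a_t = (1.590×10^5 + 7.370×10^5)/2 = 4.480×10^5 km.
At r₁ the circular-orbit speed is v₁ = √(μ/r₁) = 17.97355 km/s.
On the transfer ellipse at r₁, vis-viva equation gives v_p = √[μ(2/r₁ − 1/a_t)] = 23.05306 km/s.
First burn Δv₁ = |v_p − v₁| = 5.0795 km/s.
Circular speed at r₂: v₂ = √(μ/r₂) = 8.34831 km/s.
Transfer-orbit speed at r₂: v_a = √[μ(2/r₂ − 1/a_t)] = 4.97345 km/s.
Second burn Δv₂ = |v₂ − v_a| = 3.3749 km/s.
Total Δv = Δv₁ + Δv₂ = 8.454 km/s.

Δv = 8.45 km/s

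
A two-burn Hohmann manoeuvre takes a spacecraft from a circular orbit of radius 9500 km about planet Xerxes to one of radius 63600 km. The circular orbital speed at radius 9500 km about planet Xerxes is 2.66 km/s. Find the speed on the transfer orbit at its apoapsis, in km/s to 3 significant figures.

From the circular-orbit relation v² = μ/r at r = 9500 km: μ = v²r = (2.66)² × 9500 = 67218.2 km³/s².
The Hohmann ellipse has a_t = (r₁ + r₂)/2 = 36550 km.
At apoapsis, r = 63600 km.
From the vis-viva equation, v = √[μ(2/r − 1/a_t)] = 0.5241 km/s.

v = 0.524 km/s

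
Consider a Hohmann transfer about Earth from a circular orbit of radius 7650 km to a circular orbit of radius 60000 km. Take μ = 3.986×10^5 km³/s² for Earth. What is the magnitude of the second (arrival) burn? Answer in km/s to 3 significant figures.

Semi-major axis of the transfer orbit: a_t = (7650 + 60000)/2 = 33825 km.
On the circular orbit at r = 60000 km, v_c = √(μ/r) = 2.5775 km/s.
Transfer-orbit speed at the same r (vis-viva, a = a_t): v_t = √[μ(2/r − 1/a_t)] = 1.2258 km/s.
Δv₂ = |v_t − v_c| = |1.2258 − 2.5775| = 1.352 km/s.

Δv₂ = 1.35 km/s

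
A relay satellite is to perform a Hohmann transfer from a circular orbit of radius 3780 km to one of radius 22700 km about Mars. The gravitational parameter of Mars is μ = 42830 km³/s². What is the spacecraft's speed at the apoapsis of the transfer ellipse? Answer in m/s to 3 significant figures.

v = 734 m/s

The Hohmann ellipse has a_t = (r₁ + r₂)/2 = 13240 km.
At apoapsis, r = 22700 km.
Applying v² = μ(2/r − 1/a_t): v = 0.7339 km/s.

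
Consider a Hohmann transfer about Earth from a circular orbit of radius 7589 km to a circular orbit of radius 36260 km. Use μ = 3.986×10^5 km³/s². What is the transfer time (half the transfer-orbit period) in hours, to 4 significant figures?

t = 4.487 hours

Semi-major axis of the transfer orbit: a_t = (7589 + 36260)/2 = 21924.5 km.
Half the transfer-orbit period gives t = π√(a_t³/μ) = 16154 s.
Converting: 16154 s ÷ 3600 s/hour = 4.487 hours.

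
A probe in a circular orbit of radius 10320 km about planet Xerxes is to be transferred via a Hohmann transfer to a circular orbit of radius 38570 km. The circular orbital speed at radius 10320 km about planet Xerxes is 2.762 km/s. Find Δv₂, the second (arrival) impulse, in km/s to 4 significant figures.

Δv₂ = 0.5004 km/s

From the circular-orbit relation v² = μ/r at r = 10320 km: μ = v²r = (2.762)² × 10320 = 78727.6 km³/s².
Semi-major axis of the transfer orbit: a_t = (10320 + 38570)/2 = 24445 km.
On the circular orbit at r = 38570 km, v_c = √(μ/r) = 1.4287 km/s.
Vis-viva on the transfer ellipse at r = 38570 km gives v_t = √[μ(2/r − 1/a_t)] = 0.92829 km/s.
Δv₂ = |v_t − v_c| = |0.92829 − 1.4287| = 0.5004 km/s.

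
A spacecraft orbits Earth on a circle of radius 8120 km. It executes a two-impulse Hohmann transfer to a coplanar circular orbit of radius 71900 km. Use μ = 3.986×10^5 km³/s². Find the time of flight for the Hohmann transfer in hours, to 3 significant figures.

Transfer-ellipse semi-major axis a_t = (r₁ + r₂)/2 = (8120 + 71900)/2 = 40010 km.
Transfer time t = π√(a_t³/μ) = π√((40010)³ / 3.986×10^5) = 39820 s.
Converting: 39820 s ÷ 3600 s/hour = 11.1 hours.

t = 11.1 hours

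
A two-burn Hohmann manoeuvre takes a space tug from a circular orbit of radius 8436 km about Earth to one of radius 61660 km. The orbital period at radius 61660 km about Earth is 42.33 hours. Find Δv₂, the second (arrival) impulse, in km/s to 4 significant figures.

Δv₂ = 1.295 km/s

From Kepler's third law T² = 4π²r³/μ at r = 61660 km, T = 42.33 hours = 42.33 × 3600 s = 1.52388×10^5 s: μ = 4π²r³/T² = 3.98537×10^5 km³/s².
Transfer-ellipse semi-major axis a_t = (r₁ + r₂)/2 = (8436 + 61660)/2 = 35048 km.
Circular speed at r = 61660 km: v_c = √(μ/r) = 2.542 km/s.
Transfer-orbit speed at the same r (vis-viva, a = a_t): v_t = √[μ(2/r − 1/a_t)] = 1.247 km/s.
Δv₂ = |v_t − v_c| = |1.247 − 2.542| = 1.295 km/s.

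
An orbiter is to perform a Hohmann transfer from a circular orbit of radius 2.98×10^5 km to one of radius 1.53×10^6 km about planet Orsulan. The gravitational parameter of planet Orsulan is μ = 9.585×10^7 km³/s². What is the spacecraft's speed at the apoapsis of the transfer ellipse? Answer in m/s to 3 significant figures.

Semi-major axis of the transfer orbit: a_t = (2.980×10^5 + 1.530×10^6)/2 = 9.140×10^5 km.
At apoapsis, r = 1.530×10^6 km.
Applying v² = μ(2/r − 1/a_t): v = 4.519 km/s.

v = 4520 m/s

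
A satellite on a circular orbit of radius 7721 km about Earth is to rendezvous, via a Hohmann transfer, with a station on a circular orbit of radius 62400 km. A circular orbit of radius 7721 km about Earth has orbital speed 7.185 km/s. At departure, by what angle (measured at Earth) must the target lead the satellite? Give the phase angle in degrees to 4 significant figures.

φ = 104.2°

From the circular-orbit relation v² = μ/r at r = 7721 km: μ = v²r = (7.185)² × 7721 = 3.98591×10^5 km³/s².
The Hohmann ellipse has a_t = (r₁ + r₂)/2 = 35060.5 km.
Transfer time t = π√(a_t³/μ) = 32670 s.
The target's mean motion on its circular orbit is ω₂ = √(μ/r₂³) = 4.050×10^-5 rad/s.
Angle swept by the target during transfer: ω₂·t = 1.3231 rad = 75.81°.
Arrival is 180° from departure on the ellipse, so φ = 180° − 75.81° = 104.2°.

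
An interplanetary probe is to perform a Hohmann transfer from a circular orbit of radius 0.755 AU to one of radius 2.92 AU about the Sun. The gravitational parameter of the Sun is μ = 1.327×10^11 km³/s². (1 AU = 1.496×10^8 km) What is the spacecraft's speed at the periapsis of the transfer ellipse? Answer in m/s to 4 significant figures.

v = 43210 m/s

In km: r₁ = 0.755 × 1.496×10^8 = 1.12948×10^8 km; r₂ = 2.92 × 1.496×10^8 = 4.36832×10^8 km.
The Hohmann ellipse has a_t = (r₁ + r₂)/2 = 2.7489×10^8 km.
The periapsis of the transfer ellipse is at r = 1.12948×10^8 km.
Vis-viva: v = √[μ(2/r − 1/a_t)] = √[1.327×10^11 × (2/1.12948×10^8 − 1/2.7489×10^8)] = 43.21 km/s.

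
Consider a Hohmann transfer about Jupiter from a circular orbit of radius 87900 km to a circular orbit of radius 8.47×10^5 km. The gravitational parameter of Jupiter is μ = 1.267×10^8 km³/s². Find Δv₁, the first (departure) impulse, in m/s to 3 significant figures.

Δv₁ = 13100 m/s

Semi-major axis of the transfer orbit: a_t = (87900 + 8.470×10^5)/2 = 4.6745×10^5 km.
Circular speed at r = 87900 km: v_c = √(μ/r) = 37.97 km/s.
Transfer-orbit speed at the same r (vis-viva, a = a_t): v_t = √[μ(2/r − 1/a_t)] = 51.11 km/s.
Δv₁ = |v_t − v_c| = |51.11 − 37.97| = 13.14 km/s.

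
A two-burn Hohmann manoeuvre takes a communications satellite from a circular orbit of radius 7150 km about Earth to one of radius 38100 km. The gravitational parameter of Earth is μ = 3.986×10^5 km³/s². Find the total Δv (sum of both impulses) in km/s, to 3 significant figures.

Δv = 3.64 km/s

Semi-major axis of the transfer orbit: a_t = (7150 + 38100)/2 = 22625 km.
At r₁ the circular-orbit speed is v₁ = √(μ/r₁) = 7.466 km/s.
Transfer-orbit speed at r₁ (vis-viva): v_p = √[μ(2/r₁ − 1/a_t)] = 9.689 km/s.
First burn Δv₁ = |v_p − v₁| = 2.223 km/s.
Circular speed at r₂: v₂ = √(μ/r₂) = 3.234 km/s.
Transfer-orbit speed at r₂: v_a = √[μ(2/r₂ − 1/a_t)] = 1.818 km/s.
Second burn Δv₂ = |v₂ − v_a| = 1.416 km/s.
Δv = Δv₁ + Δv₂ = 2.223 + 1.416 = 3.639 km/s.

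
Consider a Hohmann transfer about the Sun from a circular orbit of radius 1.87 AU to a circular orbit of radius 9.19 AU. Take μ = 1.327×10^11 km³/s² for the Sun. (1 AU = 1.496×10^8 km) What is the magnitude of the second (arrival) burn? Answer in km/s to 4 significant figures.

In km: r₁ = 1.87 × 1.496×10^8 = 2.79752×10^8 km; r₂ = 9.19 × 1.496×10^8 = 1.374824×10^9 km.
Semi-major axis of the transfer orbit: a_t = (2.79752×10^8 + 1.374824×10^9)/2 = 8.27288×10^8 km.
On the circular orbit at r = 1.374824×10^9 km, v_c = √(μ/r) = 9.8245 km/s.
Vis-viva on the transfer ellipse at r = 1.374824×10^9 km gives v_t = √[μ(2/r − 1/a_t)] = 5.7131 km/s.
Δv₂ = |v_t − v_c| = |5.7131 − 9.8245| = 4.111 km/s.

Δv₂ = 4.111 km/s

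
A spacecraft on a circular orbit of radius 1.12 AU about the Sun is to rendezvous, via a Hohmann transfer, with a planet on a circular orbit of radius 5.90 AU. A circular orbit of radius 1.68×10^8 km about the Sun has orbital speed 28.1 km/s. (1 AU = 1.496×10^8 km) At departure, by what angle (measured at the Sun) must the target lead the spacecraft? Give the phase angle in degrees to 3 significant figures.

From the circular-orbit relation v² = μ/r at r = 1.68×10^8 km: μ = v²r = (28.1)² × 1.68×10^8 = 1.32654×10^11 km³/s².
In km: r₁ = 1.12 × 1.496×10^8 = 1.67552×10^8 km; r₂ = 5.90 × 1.496×10^8 = 8.8264×10^8 km.
Semi-major axis of the transfer orbit: a_t = (1.67552×10^8 + 8.8264×10^8)/2 = 5.25096×10^8 km.
The half-period of the transfer ellipse is t = π√(a_t³/μ) = 1.03788×10^8 s.
The target's mean motion on its circular orbit is ω₂ = √(μ/r₂³) = 1.38895×10^-8 rad/s.
Angle swept by the target during transfer: ω₂·t = 1.4416 rad = 82.60°.
Arrival is 180° from departure on the ellipse, so φ = 180° − 82.60° = 97.4°.

φ = 97.4°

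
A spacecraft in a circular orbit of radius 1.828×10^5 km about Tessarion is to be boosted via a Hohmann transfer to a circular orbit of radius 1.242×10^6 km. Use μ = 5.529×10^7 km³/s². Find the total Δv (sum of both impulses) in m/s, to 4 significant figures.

Semi-major axis of the transfer orbit: a_t = (1.828×10^5 + 1.242×10^6)/2 = 7.124×10^5 km.
At r₁ the circular-orbit speed is v₁ = √(μ/r₁) = 17.391 km/s.
On the transfer ellipse at r₁, v² = μ(2/r − 1/a) gives v_p = √[μ(2/r₁ − 1/a_t)] = 22.963 km/s.
First burn Δv₁ = |v_p − v₁| = 5.572 km/s.
At r₂, v₂ = √(μ/r₂) = 6.672 km/s.
Transfer-orbit speed at r₂: v_a = √[μ(2/r₂ − 1/a_t)] = 3.380 km/s.
Second burn Δv₂ = |v₂ − v_a| = 3.292 km/s.
Δv = Δv₁ + Δv₂ = 5.572 + 3.292 = 8.864 km/s.

Δv = 8864 m/s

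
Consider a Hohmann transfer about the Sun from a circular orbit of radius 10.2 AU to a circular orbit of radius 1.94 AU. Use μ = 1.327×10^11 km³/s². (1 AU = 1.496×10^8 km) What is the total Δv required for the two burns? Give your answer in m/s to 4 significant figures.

Δv = 10390 m/s

In km: r₁ = 10.2 × 1.496×10^8 = 1.52592×10^9 km; r₂ = 1.94 × 1.496×10^8 = 2.90224×10^8 km.
Semi-major axis of the transfer orbit: a_t = (1.52592×10^9 + 2.90224×10^8)/2 = 9.08072×10^8 km.
At r₁ the circular-orbit speed is v₁ = √(μ/r₁) = 9.325 km/s.
Transfer-orbit speed at r₁ (v² = μ(2/r − 1/a)): v_a = √[μ(2/r₁ − 1/a_t)] = 5.272 km/s.
First burn Δv₁ = |v_a − v₁| = 4.053 km/s.
Circular speed at r₂: v₂ = √(μ/r₂) = 21.383 km/s.
Transfer-orbit speed at r₂: v_p = √[μ(2/r₂ − 1/a_t)] = 27.719 km/s.
Second burn Δv₂ = |v₂ − v_p| = 6.336 km/s.
Total Δv = Δv₁ + Δv₂ = 10.39 km/s.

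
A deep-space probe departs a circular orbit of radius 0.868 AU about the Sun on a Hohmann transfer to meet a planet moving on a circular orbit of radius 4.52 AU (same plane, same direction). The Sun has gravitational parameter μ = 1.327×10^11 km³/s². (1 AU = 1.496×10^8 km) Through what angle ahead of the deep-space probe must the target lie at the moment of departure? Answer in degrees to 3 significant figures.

φ = 97.2°

In km: r₁ = 0.868 × 1.496×10^8 = 1.298528×10^8 km; r₂ = 4.52 × 1.496×10^8 = 6.76192×10^8 km.
Transfer-ellipse semi-major axis a_t = (r₁ + r₂)/2 = (1.298528×10^8 + 6.76192×10^8)/2 = 4.030224×10^8 km.
Transfer time t = π√(a_t³/μ) = 6.977634×10^7 s.
Target angular speed ω₂ = √(μ/r₂³) = 2.071717×10^-8 rad/s.
Angle swept by the target during transfer: ω₂·t = 1.445568 rad = 82.82°.
The deep-space probe traverses 180° on the transfer ellipse, so the target must lead by 180° − 82.82° = 97.2°.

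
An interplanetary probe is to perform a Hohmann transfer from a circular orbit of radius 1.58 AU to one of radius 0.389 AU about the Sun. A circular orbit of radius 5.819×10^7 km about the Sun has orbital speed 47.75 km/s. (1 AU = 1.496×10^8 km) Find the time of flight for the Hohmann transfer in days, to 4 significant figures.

t = 178.4 days

From the circular-orbit relation v² = μ/r at r = 5.819×10^7 km: μ = v²r = (47.75)² × 5.819×10^7 = 1.32677×10^11 km³/s².
In km: r₁ = 1.58 × 1.496×10^8 = 2.36368×10^8 km; r₂ = 0.389 × 1.496×10^8 = 5.81944×10^7 km.
The Hohmann ellipse has a_t = (r₁ + r₂)/2 = 1.472812×10^8 km.
Transfer time t = π√(a_t³/μ) = π√((1.472812×10^8)³ / 1.32677×10^11) = 1.5416×10^7 s.
Converting: 1.5416×10^7 s ÷ 86400 s/day = 178.4 days.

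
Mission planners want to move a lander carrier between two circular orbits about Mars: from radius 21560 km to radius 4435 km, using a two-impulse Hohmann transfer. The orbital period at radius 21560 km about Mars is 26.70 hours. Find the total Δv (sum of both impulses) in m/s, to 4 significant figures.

From Kepler's third law T² = 4π²r³/μ at r = 21560 km, T = 26.70 hours = 26.70 × 3600 s = 96120 s: μ = 4π²r³/T² = 42823.1 km³/s².
Semi-major axis of the transfer orbit: a_t = (21560 + 4435)/2 = 12997.5 km.
At r₁ the circular-orbit speed is v₁ = √(μ/r₁) = 1.40934 km/s.
Transfer-orbit speed at r₁ (vis-viva equation): v_a = √[μ(2/r₁ − 1/a_t)] = 0.823250 km/s.
First burn Δv₁ = |v_a − v₁| = 0.5861 km/s.
At r₂, v₂ = √(μ/r₂) = 3.1074 km/s.
Transfer-orbit speed at r₂: v_p = √[μ(2/r₂ − 1/a_t)] = 4.0021 km/s.
Second burn Δv₂ = |v₂ − v_p| = 0.8947 km/s.
Δv = Δv₁ + Δv₂ = 0.5861 + 0.8947 = 1.481 km/s.

Δv = 1481 m/s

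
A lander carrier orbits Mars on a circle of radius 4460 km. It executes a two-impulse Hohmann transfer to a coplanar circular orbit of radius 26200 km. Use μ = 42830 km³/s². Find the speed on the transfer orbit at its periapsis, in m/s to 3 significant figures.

Semi-major axis of the transfer orbit: a_t = (4460 + 26200)/2 = 15330 km.
At periapsis, r = 4460 km.
Vis-viva: v = √[μ(2/r − 1/a_t)] = √[42830 × (2/4460 − 1/15330)] = 4.051 km/s.

v = 4050 m/s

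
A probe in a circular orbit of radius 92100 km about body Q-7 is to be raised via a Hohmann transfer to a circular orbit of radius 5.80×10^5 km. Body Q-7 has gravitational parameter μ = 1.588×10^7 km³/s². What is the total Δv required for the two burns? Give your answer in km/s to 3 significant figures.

Δv = 6.61 km/s

Transfer-ellipse semi-major axis a_t = (r₁ + r₂)/2 = (92100 + 5.800×10^5)/2 = 3.3605×10^5 km.
At r₁ the circular-orbit speed is v₁ = √(μ/r₁) = 13.13 km/s.
Transfer-orbit speed at r₁ (vis-viva): v_p = √[μ(2/r₁ − 1/a_t)] = 17.25 km/s.
First burn Δv₁ = |v_p − v₁| = 4.120 km/s.
Circular speed at r₂: v₂ = √(μ/r₂) = 5.2325 km/s.
Transfer-orbit speed at r₂: v_a = √[μ(2/r₂ − 1/a_t)] = 2.7393 km/s.
Second burn Δv₂ = |v₂ − v_a| = 2.493 km/s.
Total Δv = Δv₁ + Δv₂ = 6.613 km/s.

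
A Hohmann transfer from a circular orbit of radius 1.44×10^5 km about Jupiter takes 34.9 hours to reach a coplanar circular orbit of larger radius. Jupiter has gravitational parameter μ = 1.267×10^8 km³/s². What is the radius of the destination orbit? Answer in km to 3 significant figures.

r₂ = 1.03×10^6 km

Transfer time t = 34.9 hours = 1.2564×10^5 s, and t = π√(a_t³/μ).
So a_t = (μ t²/π²)^(1/3) = (1.267×10^8 × (1.2564×10^5)² / π²)^(1/3) = 5.8737×10^5 km.
Since a_t = (r₁ + r₂)/2, r₂ = 2a_t − r₁ = 2×5.8737×10^5 − 1.440×10^5 = 1.03074×10^6 km.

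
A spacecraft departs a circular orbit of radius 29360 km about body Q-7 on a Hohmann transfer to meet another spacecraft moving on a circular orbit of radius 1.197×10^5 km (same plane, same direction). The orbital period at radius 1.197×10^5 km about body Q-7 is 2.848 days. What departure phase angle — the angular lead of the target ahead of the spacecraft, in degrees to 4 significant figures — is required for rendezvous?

φ = 91.56°

From Kepler's third law T² = 4π²r³/μ at r = 1.197×10^5 km, T = 2.848 days = 2.848 × 86400 s = 2.460672×10^5 s: μ = 4π²r³/T² = 1.11824×10^6 km³/s².
The Hohmann ellipse has a_t = (r₁ + r₂)/2 = 74530 km.
Transfer time t = π√(a_t³/μ) = 60448 s.
The target's mean motion on its circular orbit is ω₂ = √(μ/r₂³) = 2.5534×10^-5 rad/s.
Angle swept by the target during transfer: ω₂·t = 1.5435 rad = 88.44°.
Arrival is 180° from departure on the ellipse, so φ = 180° − 88.44° = 91.56°.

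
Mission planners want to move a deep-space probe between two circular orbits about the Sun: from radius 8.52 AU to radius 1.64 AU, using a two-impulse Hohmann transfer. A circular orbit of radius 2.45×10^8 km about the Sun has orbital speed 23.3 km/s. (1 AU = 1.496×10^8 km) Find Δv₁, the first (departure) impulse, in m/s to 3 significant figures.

From the circular-orbit relation v² = μ/r at r = 2.45×10^8 km: μ = v²r = (23.3)² × 2.45×10^8 = 1.33008×10^11 km³/s².
In km: r₁ = 8.52 × 1.496×10^8 = 1.274592×10^9 km; r₂ = 1.64 × 1.496×10^8 = 2.45344×10^8 km.
The Hohmann ellipse has a_t = (r₁ + r₂)/2 = 7.59968×10^8 km.
Circular speed at r = 1.274592×10^9 km: v_c = √(μ/r) = 10.215 km/s.
Transfer-orbit speed at the same r (vis-viva, a = a_t): v_t = √[μ(2/r − 1/a_t)] = 5.8042 km/s.
Δv₁ = |v_t − v_c| = |5.8042 − 10.215| = 4.411 km/s.

Δv₁ = 4410 m/s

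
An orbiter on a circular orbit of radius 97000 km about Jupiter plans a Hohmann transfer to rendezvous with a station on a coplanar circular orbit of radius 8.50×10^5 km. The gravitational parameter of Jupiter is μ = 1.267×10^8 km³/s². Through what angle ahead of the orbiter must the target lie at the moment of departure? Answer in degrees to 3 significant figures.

Semi-major axis of the transfer orbit: a_t = (97000 + 8.500×10^5)/2 = 4.735×10^5 km.
The half-period of the transfer ellipse is t = π√(a_t³/μ) = 90937.2 s.
Target angular speed ω₂ = √(μ/r₂³) = 1.43635×10^-5 rad/s.
Angle swept by the target during transfer: ω₂·t = 1.3062 rad = 74.84°.
Arrival is 180° from departure on the ellipse, so φ = 180° − 74.84° = 105°.

φ = 105°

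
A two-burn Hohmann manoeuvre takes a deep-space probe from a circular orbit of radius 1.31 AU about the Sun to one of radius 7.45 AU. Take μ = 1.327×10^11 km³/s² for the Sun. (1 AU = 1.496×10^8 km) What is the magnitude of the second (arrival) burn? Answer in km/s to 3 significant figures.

Δv₂ = 4.94 km/s

In km: r₁ = 1.31 × 1.496×10^8 = 1.95976×10^8 km; r₂ = 7.45 × 1.496×10^8 = 1.11452×10^9 km.
The Hohmann ellipse has a_t = (r₁ + r₂)/2 = 6.55248×10^8 km.
Circular speed at r = 1.11452×10^9 km: v_c = √(μ/r) = 10.9117 km/s.
Transfer-orbit speed at the same r (vis-viva, a = a_t): v_t = √[μ(2/r − 1/a_t)] = 5.96747 km/s.
Δv₂ = |v_t − v_c| = |5.96747 − 10.9117| = 4.944 km/s.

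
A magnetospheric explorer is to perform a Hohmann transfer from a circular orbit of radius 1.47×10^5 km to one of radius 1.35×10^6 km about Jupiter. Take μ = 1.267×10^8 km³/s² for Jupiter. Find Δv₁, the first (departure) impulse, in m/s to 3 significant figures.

Δv₁ = 10100 m/s

The Hohmann ellipse has a_t = (r₁ + r₂)/2 = 7.485×10^5 km.
On the circular orbit at r = 1.470×10^5 km, v_c = √(μ/r) = 29.36 km/s.
Vis-viva on the transfer ellipse at r = 1.470×10^5 km gives v_t = √[μ(2/r − 1/a_t)] = 39.43 km/s.
Δv₁ = |v_t − v_c| = |39.43 − 29.36| = 10.07 km/s.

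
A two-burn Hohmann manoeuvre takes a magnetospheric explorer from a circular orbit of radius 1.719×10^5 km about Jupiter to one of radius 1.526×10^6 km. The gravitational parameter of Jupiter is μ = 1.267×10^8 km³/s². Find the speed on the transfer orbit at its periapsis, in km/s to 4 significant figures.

v = 36.40 km/s

Semi-major axis of the transfer orbit: a_t = (1.719×10^5 + 1.526×10^6)/2 = 8.4895×10^5 km.
At periapsis, r = 1.719×10^5 km.
Vis-viva: v = √[μ(2/r − 1/a_t)] = √[1.267×10^8 × (2/1.719×10^5 − 1/8.4895×10^5)] = 36.40 km/s.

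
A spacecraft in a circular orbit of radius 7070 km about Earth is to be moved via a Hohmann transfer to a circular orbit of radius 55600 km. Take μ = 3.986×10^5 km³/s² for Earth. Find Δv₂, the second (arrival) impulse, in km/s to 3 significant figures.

Δv₂ = 1.41 km/s

Semi-major axis of the transfer orbit: a_t = (7070 + 55600)/2 = 31335 km.
Circular speed at r = 55600 km: v_c = √(μ/r) = 2.678 km/s.
Transfer-orbit speed at the same r (vis-viva, a = a_t): v_t = √[μ(2/r − 1/a_t)] = 1.272 km/s.
Δv₂ = |v_t − v_c| = |1.272 − 2.678| = 1.406 km/s.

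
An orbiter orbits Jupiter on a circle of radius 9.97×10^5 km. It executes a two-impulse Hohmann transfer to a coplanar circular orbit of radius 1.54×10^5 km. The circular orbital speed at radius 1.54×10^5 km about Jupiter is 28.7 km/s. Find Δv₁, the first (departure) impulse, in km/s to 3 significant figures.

Δv₁ = 5.44 km/s

From the circular-orbit relation v² = μ/r at r = 1.54×10^5 km: μ = v²r = (28.7)² × 1.54×10^5 = 1.26848×10^8 km³/s².
The Hohmann ellipse has a_t = (r₁ + r₂)/2 = 5.755×10^5 km.
Circular speed at r = 9.970×10^5 km: v_c = √(μ/r) = 11.28 km/s.
Vis-viva on the transfer ellipse at r = 9.970×10^5 km gives v_t = √[μ(2/r − 1/a_t)] = 5.835 km/s.
Δv₁ = |v_t − v_c| = |5.835 − 11.28| = 5.445 km/s.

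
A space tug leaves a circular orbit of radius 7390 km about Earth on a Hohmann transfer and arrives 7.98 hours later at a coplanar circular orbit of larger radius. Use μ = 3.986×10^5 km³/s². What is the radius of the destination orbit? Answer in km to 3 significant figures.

Transfer time t = 7.98 hours = 28728 s, and t = π√(a_t³/μ).
So a_t = (μ t²/π²)^(1/3) = (3.986×10^5 × (28728)² / π²)^(1/3) = 32182 km.
Since a_t = (r₁ + r₂)/2, r₂ = 2a_t − r₁ = 2×32182 − 7390 = 56974 km.

r₂ = 57000 km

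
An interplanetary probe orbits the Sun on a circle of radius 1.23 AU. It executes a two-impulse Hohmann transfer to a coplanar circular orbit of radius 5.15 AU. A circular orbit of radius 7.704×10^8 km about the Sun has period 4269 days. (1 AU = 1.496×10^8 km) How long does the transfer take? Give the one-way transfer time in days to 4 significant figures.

t = 1041 days

From Kepler's third law T² = 4π²r³/μ at r = 7.704×10^8 km, T = 4269 days = 4269 × 86400 s = 3.688416×10^8 s: μ = 4π²r³/T² = 1.32687×10^11 km³/s².
In km: r₁ = 1.23 × 1.496×10^8 = 1.84008×10^8 km; r₂ = 5.15 × 1.496×10^8 = 7.7044×10^8 km.
The Hohmann ellipse has a_t = (r₁ + r₂)/2 = 4.77224×10^8 km.
Half the transfer-orbit period gives t = π√(a_t³/μ) = 8.991×10^7 s.
Converting: 8.991×10^7 s ÷ 86400 s/day = 1041 days.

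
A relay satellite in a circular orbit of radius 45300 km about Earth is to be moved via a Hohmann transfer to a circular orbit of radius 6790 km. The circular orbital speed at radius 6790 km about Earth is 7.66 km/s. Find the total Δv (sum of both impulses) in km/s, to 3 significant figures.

Δv = 3.89 km/s

From the circular-orbit relation v² = μ/r at r = 6790 km: μ = v²r = (7.66)² × 6790 = 3.98407×10^5 km³/s².
Transfer-ellipse semi-major axis a_t = (r₁ + r₂)/2 = (45300 + 6790)/2 = 26045 km.
Circular speed at r₁: v₁ = √(μ/r₁) = √(3.98407×10^5/45300) = 2.9656 km/s.
On the transfer ellipse at r₁, vis-viva gives v_a = √[μ(2/r₁ − 1/a_t)] = 1.5142 km/s.
First burn Δv₁ = |v_a − v₁| = 1.4514 km/s.
At r₂, v₂ = √(μ/r₂) = 7.66000 km/s.
Transfer-orbit speed at r₂: v_p = √[μ(2/r₂ − 1/a_t)] = 10.1022 km/s.
Second burn Δv₂ = |v₂ − v_p| = 2.4422 km/s.
Total Δv = Δv₁ + Δv₂ = 3.894 km/s.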